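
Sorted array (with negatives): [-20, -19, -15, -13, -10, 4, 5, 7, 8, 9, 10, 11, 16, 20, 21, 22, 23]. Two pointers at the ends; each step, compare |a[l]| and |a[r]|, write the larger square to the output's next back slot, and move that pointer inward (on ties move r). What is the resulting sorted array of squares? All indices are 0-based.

l=0 r=16: |-20|<=|23| out[16]=529, r--
l=0 r=15: |-20|<=|22| out[15]=484, r--
l=0 r=14: |-20|<=|21| out[14]=441, r--
l=0 r=13: |-20|<=|20| out[13]=400, r--
l=0 r=12: |-20|>|16| out[12]=400, l++
l=1 r=12: |-19|>|16| out[11]=361, l++
l=2 r=12: |-15|<=|16| out[10]=256, r--
l=2 r=11: |-15|>|11| out[9]=225, l++
l=3 r=11: |-13|>|11| out[8]=169, l++
l=4 r=11: |-10|<=|11| out[7]=121, r--
l=4 r=10: |-10|<=|10| out[6]=100, r--
l=4 r=9: |-10|>|9| out[5]=100, l++
l=5 r=9: |4|<=|9| out[4]=81, r--
l=5 r=8: |4|<=|8| out[3]=64, r--
l=5 r=7: |4|<=|7| out[2]=49, r--
l=5 r=6: |4|<=|5| out[1]=25, r--
l=5 r=5: |4|<=|4| out[0]=16, r--

[16, 25, 49, 64, 81, 100, 100, 121, 169, 225, 256, 361, 400, 400, 441, 484, 529]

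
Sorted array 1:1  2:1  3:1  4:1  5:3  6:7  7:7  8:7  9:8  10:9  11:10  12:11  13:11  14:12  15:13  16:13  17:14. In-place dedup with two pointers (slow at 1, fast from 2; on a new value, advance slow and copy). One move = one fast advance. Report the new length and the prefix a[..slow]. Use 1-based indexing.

length 10; prefix = [1, 3, 7, 8, 9, 10, 11, 12, 13, 14]

(s=1,f=2) a[fast]=1=a[slow] dup → fast++
(s=1,f=3) a[fast]=1=a[slow] dup → fast++
(s=1,f=4) a[fast]=1=a[slow] dup → fast++
(s=1,f=5) a[fast]=3≠a[slow]=1 write a[2]=3 → slow++,fast++
(s=2,f=6) a[fast]=7≠a[slow]=3 write a[3]=7 → slow++,fast++
(s=3,f=7) a[fast]=7=a[slow] dup → fast++
(s=3,f=8) a[fast]=7=a[slow] dup → fast++
(s=3,f=9) a[fast]=8≠a[slow]=7 write a[4]=8 → slow++,fast++
(s=4,f=10) a[fast]=9≠a[slow]=8 write a[5]=9 → slow++,fast++
(s=5,f=11) a[fast]=10≠a[slow]=9 write a[6]=10 → slow++,fast++
(s=6,f=12) a[fast]=11≠a[slow]=10 write a[7]=11 → slow++,fast++
(s=7,f=13) a[fast]=11=a[slow] dup → fast++
(s=7,f=14) a[fast]=12≠a[slow]=11 write a[8]=12 → slow++,fast++
(s=8,f=15) a[fast]=13≠a[slow]=12 write a[9]=13 → slow++,fast++
(s=9,f=16) a[fast]=13=a[slow] dup → fast++
(s=9,f=17) a[fast]=14≠a[slow]=13 write a[10]=14 → slow++,fast++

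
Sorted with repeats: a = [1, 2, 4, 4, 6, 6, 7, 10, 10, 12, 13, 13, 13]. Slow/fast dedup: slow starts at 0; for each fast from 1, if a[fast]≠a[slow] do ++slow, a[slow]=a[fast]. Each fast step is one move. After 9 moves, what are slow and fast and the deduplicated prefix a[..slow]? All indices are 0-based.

slow=6, fast=10, prefix=[1, 2, 4, 6, 7, 10, 12]

(s=0,f=1) a[fast]=2≠a[slow]=1 write a[1]=2 → slow++,fast++
(s=1,f=2) a[fast]=4≠a[slow]=2 write a[2]=4 → slow++,fast++
(s=2,f=3) a[fast]=4=a[slow] dup → fast++
(s=2,f=4) a[fast]=6≠a[slow]=4 write a[3]=6 → slow++,fast++
(s=3,f=5) a[fast]=6=a[slow] dup → fast++
(s=3,f=6) a[fast]=7≠a[slow]=6 write a[4]=7 → slow++,fast++
(s=4,f=7) a[fast]=10≠a[slow]=7 write a[5]=10 → slow++,fast++
(s=5,f=8) a[fast]=10=a[slow] dup → fast++
(s=5,f=9) a[fast]=12≠a[slow]=10 write a[6]=12 → slow++,fast++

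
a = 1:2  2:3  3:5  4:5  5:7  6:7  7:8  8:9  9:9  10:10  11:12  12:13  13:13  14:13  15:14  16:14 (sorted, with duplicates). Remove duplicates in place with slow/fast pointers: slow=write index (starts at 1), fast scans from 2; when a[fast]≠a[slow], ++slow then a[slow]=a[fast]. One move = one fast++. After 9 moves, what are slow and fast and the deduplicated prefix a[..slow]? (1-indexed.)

slow=7, fast=11, prefix=[2, 3, 5, 7, 8, 9, 10]

slow=1 fast=2: a[fast]=3≠a[slow]=2 write a[2]=3, slow++,fast++
slow=2 fast=3: a[fast]=5≠a[slow]=3 write a[3]=5, slow++,fast++
slow=3 fast=4: a[fast]=5=a[slow] dup, fast++
slow=3 fast=5: a[fast]=7≠a[slow]=5 write a[4]=7, slow++,fast++
slow=4 fast=6: a[fast]=7=a[slow] dup, fast++
slow=4 fast=7: a[fast]=8≠a[slow]=7 write a[5]=8, slow++,fast++
slow=5 fast=8: a[fast]=9≠a[slow]=8 write a[6]=9, slow++,fast++
slow=6 fast=9: a[fast]=9=a[slow] dup, fast++
slow=6 fast=10: a[fast]=10≠a[slow]=9 write a[7]=10, slow++,fast++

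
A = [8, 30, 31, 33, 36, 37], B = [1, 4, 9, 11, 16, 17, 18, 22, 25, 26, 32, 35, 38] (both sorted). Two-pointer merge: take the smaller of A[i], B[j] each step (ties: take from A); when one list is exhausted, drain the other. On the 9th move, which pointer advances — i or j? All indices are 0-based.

j

i=0 j=0: A[i]=8>B[j]=1 take 1, j++
i=0 j=1: A[i]=8>B[j]=4 take 4, j++
i=0 j=2: A[i]=8<=B[j]=9 take 8, i++
i=1 j=2: A[i]=30>B[j]=9 take 9, j++
i=1 j=3: A[i]=30>B[j]=11 take 11, j++
i=1 j=4: A[i]=30>B[j]=16 take 16, j++
i=1 j=5: A[i]=30>B[j]=17 take 17, j++
i=1 j=6: A[i]=30>B[j]=18 take 18, j++
i=1 j=7: A[i]=30>B[j]=22 take 22, j++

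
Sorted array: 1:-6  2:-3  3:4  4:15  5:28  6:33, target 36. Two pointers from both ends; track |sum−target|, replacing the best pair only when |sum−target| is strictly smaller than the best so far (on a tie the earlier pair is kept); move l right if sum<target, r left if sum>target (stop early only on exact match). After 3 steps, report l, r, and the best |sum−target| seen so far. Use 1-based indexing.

l=3, r=5, best |Δ|=1

[1,6] -6+33=27 d=9 * → l++
[2,6] -3+33=30 d=6 * → l++
[3,6] 4+33=37 d=1 * → r--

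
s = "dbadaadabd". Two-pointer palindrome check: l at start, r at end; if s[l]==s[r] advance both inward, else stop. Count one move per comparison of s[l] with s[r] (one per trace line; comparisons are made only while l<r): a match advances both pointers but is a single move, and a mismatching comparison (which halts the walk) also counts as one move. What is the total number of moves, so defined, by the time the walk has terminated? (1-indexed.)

5 moves

l=1 r=10: 'd'=='d', l++,r--
l=2 r=9: 'b'=='b', l++,r--
l=3 r=8: 'a'=='a', l++,r--
l=4 r=7: 'd'=='d', l++,r--
l=5 r=6: 'a'=='a', l++,r--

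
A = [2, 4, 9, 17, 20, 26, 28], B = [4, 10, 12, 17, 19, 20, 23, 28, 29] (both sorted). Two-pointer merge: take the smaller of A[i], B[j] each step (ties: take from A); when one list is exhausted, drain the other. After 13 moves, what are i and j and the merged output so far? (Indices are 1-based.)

i=1 j=1: A[i]=2<=B[j]=4 take 2, i++
i=2 j=1: A[i]=4<=B[j]=4 take 4, i++
i=3 j=1: A[i]=9>B[j]=4 take 4, j++
i=3 j=2: A[i]=9<=B[j]=10 take 9, i++
i=4 j=2: A[i]=17>B[j]=10 take 10, j++
i=4 j=3: A[i]=17>B[j]=12 take 12, j++
i=4 j=4: A[i]=17<=B[j]=17 take 17, i++
i=5 j=4: A[i]=20>B[j]=17 take 17, j++
i=5 j=5: A[i]=20>B[j]=19 take 19, j++
i=5 j=6: A[i]=20<=B[j]=20 take 20, i++
i=6 j=6: A[i]=26>B[j]=20 take 20, j++
i=6 j=7: A[i]=26>B[j]=23 take 23, j++
i=6 j=8: A[i]=26<=B[j]=28 take 26, i++

i=7, j=8, merged so far=[2, 4, 4, 9, 10, 12, 17, 17, 19, 20, 20, 23, 26]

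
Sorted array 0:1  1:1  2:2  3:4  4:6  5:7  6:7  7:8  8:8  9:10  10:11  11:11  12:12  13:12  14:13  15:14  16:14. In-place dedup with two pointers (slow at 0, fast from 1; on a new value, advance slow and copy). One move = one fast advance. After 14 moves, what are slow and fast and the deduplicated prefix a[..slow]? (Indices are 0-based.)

slow=9, fast=15, prefix=[1, 2, 4, 6, 7, 8, 10, 11, 12, 13]

slow=0 fast=1: a[fast]=1=a[slow] dup, fast++
slow=0 fast=2: a[fast]=2≠a[slow]=1 write a[1]=2, slow++,fast++
slow=1 fast=3: a[fast]=4≠a[slow]=2 write a[2]=4, slow++,fast++
slow=2 fast=4: a[fast]=6≠a[slow]=4 write a[3]=6, slow++,fast++
slow=3 fast=5: a[fast]=7≠a[slow]=6 write a[4]=7, slow++,fast++
slow=4 fast=6: a[fast]=7=a[slow] dup, fast++
slow=4 fast=7: a[fast]=8≠a[slow]=7 write a[5]=8, slow++,fast++
slow=5 fast=8: a[fast]=8=a[slow] dup, fast++
slow=5 fast=9: a[fast]=10≠a[slow]=8 write a[6]=10, slow++,fast++
slow=6 fast=10: a[fast]=11≠a[slow]=10 write a[7]=11, slow++,fast++
slow=7 fast=11: a[fast]=11=a[slow] dup, fast++
slow=7 fast=12: a[fast]=12≠a[slow]=11 write a[8]=12, slow++,fast++
slow=8 fast=13: a[fast]=12=a[slow] dup, fast++
slow=8 fast=14: a[fast]=13≠a[slow]=12 write a[9]=13, slow++,fast++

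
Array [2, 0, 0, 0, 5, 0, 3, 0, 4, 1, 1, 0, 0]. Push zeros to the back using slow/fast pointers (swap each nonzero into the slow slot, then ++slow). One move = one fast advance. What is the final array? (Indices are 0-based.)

[2, 5, 3, 4, 1, 1, 0, 0, 0, 0, 0, 0, 0]

slow=0 fast=0: a[fast]=2≠0 swap→a[0]=2, slow++,fast++
slow=1 fast=1: a[fast]=0, fast++
slow=1 fast=2: a[fast]=0, fast++
slow=1 fast=3: a[fast]=0, fast++
slow=1 fast=4: a[fast]=5≠0 swap→a[1]=5, slow++,fast++
slow=2 fast=5: a[fast]=0, fast++
slow=2 fast=6: a[fast]=3≠0 swap→a[2]=3, slow++,fast++
slow=3 fast=7: a[fast]=0, fast++
slow=3 fast=8: a[fast]=4≠0 swap→a[3]=4, slow++,fast++
slow=4 fast=9: a[fast]=1≠0 swap→a[4]=1, slow++,fast++
slow=5 fast=10: a[fast]=1≠0 swap→a[5]=1, slow++,fast++
slow=6 fast=11: a[fast]=0, fast++
slow=6 fast=12: a[fast]=0, fast++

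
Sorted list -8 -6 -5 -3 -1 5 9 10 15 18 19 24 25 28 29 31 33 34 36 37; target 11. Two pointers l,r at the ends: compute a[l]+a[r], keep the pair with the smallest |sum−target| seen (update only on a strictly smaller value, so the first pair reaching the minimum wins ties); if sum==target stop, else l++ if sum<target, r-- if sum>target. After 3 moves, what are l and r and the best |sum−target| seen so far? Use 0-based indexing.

l=0, r=16, best |Δ|=15

[0,19] -8+37=29 d=18 * → r--
[0,18] -8+36=28 d=17 * → r--
[0,17] -8+34=26 d=15 * → r--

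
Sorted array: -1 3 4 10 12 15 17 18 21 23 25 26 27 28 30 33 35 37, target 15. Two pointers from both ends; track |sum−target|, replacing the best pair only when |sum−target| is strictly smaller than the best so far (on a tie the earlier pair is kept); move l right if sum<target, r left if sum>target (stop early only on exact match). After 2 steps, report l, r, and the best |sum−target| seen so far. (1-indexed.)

l=1, r=16, best |Δ|=19

l=1 r=18: -1+37=36 d=21 *, r--
l=1 r=17: -1+35=34 d=19 *, r--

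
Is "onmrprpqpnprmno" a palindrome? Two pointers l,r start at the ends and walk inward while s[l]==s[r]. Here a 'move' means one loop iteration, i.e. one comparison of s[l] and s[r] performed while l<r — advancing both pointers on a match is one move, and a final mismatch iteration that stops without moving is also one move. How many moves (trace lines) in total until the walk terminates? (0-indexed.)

[0,14] 'o'=='o' → l++,r--
[1,13] 'n'=='n' → l++,r--
[2,12] 'm'=='m' → l++,r--
[3,11] 'r'=='r' → l++,r--
[4,10] 'p'=='p' → l++,r--
[5,9] 'r'!='n' → stop

6 moves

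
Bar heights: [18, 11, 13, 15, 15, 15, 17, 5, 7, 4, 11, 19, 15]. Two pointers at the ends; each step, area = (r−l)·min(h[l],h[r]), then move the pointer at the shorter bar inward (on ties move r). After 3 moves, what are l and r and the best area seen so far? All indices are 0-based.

[0,12] min(18,15)*12=180 best=180 * → r--
[0,11] min(18,19)*11=198 best=198 * → l++
[1,11] min(11,19)*10=110 best=198 → l++

l=2, r=11, best area=198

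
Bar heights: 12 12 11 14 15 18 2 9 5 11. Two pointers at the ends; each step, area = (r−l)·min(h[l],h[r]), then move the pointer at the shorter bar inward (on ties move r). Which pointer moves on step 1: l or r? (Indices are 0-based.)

r

[0,9] min(12,11)*9=99 best=99 * → r--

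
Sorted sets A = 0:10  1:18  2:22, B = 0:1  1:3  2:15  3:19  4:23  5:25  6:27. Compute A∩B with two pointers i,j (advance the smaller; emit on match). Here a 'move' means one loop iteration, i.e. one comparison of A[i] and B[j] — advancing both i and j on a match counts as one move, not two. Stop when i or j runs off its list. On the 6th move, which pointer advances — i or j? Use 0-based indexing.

[i=0,j=0] 10>1 → j++
[i=0,j=1] 10>3 → j++
[i=0,j=2] 10<15 → i++
[i=1,j=2] 18>15 → j++
[i=1,j=3] 18<19 → i++
[i=2,j=3] 22>19 → j++

j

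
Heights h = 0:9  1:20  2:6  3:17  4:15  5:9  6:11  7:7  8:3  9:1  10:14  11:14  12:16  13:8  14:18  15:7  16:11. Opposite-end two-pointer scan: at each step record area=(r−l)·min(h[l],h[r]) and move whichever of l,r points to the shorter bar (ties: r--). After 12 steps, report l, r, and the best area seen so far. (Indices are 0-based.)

[0,16] min(9,11)*16=144 best=144 * → l++
[1,16] min(20,11)*15=165 best=165 * → r--
[1,15] min(20,7)*14=98 best=165 → r--
[1,14] min(20,18)*13=234 best=234 * → r--
[1,13] min(20,8)*12=96 best=234 → r--
[1,12] min(20,16)*11=176 best=234 → r--
[1,11] min(20,14)*10=140 best=234 → r--
[1,10] min(20,14)*9=126 best=234 → r--
[1,9] min(20,1)*8=8 best=234 → r--
[1,8] min(20,3)*7=21 best=234 → r--
[1,7] min(20,7)*6=42 best=234 → r--
[1,6] min(20,11)*5=55 best=234 → r--

l=1, r=5, best area=234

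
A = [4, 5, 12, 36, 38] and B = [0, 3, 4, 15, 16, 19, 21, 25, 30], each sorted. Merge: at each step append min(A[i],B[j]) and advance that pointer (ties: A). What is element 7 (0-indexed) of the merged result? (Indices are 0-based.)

merged[7] = 16

i=0 j=0: A[i]=4>B[j]=0 take 0, j++
i=0 j=1: A[i]=4>B[j]=3 take 3, j++
i=0 j=2: A[i]=4<=B[j]=4 take 4, i++
i=1 j=2: A[i]=5>B[j]=4 take 4, j++
i=1 j=3: A[i]=5<=B[j]=15 take 5, i++
i=2 j=3: A[i]=12<=B[j]=15 take 12, i++
i=3 j=3: A[i]=36>B[j]=15 take 15, j++
i=3 j=4: A[i]=36>B[j]=16 take 16, j++
i=3 j=5: A[i]=36>B[j]=19 take 19, j++
i=3 j=6: A[i]=36>B[j]=21 take 21, j++
i=3 j=7: A[i]=36>B[j]=25 take 25, j++
i=3 j=8: A[i]=36>B[j]=30 take 30, j++
i=3 j=9: B done, take A[i]=36, i++
i=4 j=9: B done, take A[i]=38, i++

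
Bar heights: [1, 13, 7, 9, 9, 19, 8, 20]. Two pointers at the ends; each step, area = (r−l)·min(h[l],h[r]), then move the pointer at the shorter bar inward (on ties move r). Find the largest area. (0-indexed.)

max area = 78

l=0 r=7: min(1,20)*7=7 best=7 *, l++
l=1 r=7: min(13,20)*6=78 best=78 *, l++
l=2 r=7: min(7,20)*5=35 best=78, l++
l=3 r=7: min(9,20)*4=36 best=78, l++
l=4 r=7: min(9,20)*3=27 best=78, l++
l=5 r=7: min(19,20)*2=38 best=78, l++
l=6 r=7: min(8,20)*1=8 best=78, l++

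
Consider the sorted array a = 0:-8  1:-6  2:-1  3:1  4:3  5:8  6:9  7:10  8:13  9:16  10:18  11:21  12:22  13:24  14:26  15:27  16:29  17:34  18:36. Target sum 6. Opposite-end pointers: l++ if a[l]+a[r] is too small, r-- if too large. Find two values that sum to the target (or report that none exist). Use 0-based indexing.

l=0 r=18: -8+36=28 >6, r--
l=0 r=17: -8+34=26 >6, r--
l=0 r=16: -8+29=21 >6, r--
l=0 r=15: -8+27=19 >6, r--
l=0 r=14: -8+26=18 >6, r--
l=0 r=13: -8+24=16 >6, r--
l=0 r=12: -8+22=14 >6, r--
l=0 r=11: -8+21=13 >6, r--
l=0 r=10: -8+18=10 >6, r--
l=0 r=9: -8+16=8 >6, r--
l=0 r=8: -8+13=5 <6, l++
l=1 r=8: -6+13=7 >6, r--
l=1 r=7: -6+10=4 <6, l++
l=2 r=7: -1+10=9 >6, r--
l=2 r=6: -1+9=8 >6, r--
l=2 r=5: -1+8=7 >6, r--
l=2 r=4: -1+3=2 <6, l++
l=3 r=4: 1+3=4 <6, l++

no pair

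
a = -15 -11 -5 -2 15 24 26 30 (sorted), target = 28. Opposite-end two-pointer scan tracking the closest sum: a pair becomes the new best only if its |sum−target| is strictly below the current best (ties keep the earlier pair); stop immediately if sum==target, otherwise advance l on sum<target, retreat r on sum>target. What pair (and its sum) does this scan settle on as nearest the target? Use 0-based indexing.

pair (-2, 30) with sum 28 (|Δ|=0)

[0,7] -15+30=15 d=13 * → l++
[1,7] -11+30=19 d=9 * → l++
[2,7] -5+30=25 d=3 * → l++
[3,7] -2+30=28 d=0 * → stop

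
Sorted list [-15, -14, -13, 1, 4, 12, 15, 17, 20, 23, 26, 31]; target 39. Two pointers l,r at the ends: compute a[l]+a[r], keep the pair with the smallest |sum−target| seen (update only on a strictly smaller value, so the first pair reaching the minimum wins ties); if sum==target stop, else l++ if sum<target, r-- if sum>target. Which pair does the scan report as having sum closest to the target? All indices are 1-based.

l=1 r=12: -15+31=16 d=23 *, l++
l=2 r=12: -14+31=17 d=22 *, l++
l=3 r=12: -13+31=18 d=21 *, l++
l=4 r=12: 1+31=32 d=7 *, l++
l=5 r=12: 4+31=35 d=4 *, l++
l=6 r=12: 12+31=43 d=4, r--
l=6 r=11: 12+26=38 d=1 *, l++
l=7 r=11: 15+26=41 d=2, r--
l=7 r=10: 15+23=38 d=1, l++
l=8 r=10: 17+23=40 d=1, r--
l=8 r=9: 17+20=37 d=2, l++

pair (12, 26) with sum 38 (|Δ|=1)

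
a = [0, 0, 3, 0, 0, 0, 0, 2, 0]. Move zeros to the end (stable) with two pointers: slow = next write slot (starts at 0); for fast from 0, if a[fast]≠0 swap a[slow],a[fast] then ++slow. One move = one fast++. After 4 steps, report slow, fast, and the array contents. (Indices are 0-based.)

slow=1, fast=4, a=[3, 0, 0, 0, 0, 0, 0, 2, 0]

(s=0,f=0) a[fast]=0 → fast++
(s=0,f=1) a[fast]=0 → fast++
(s=0,f=2) a[fast]=3≠0 swap→a[0]=3 → slow++,fast++
(s=1,f=3) a[fast]=0 → fast++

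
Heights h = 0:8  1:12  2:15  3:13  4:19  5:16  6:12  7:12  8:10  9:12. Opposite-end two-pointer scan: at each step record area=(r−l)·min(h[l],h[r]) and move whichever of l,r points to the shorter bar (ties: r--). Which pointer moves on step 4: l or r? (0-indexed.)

l=0 r=9: min(8,12)*9=72 best=72 *, l++
l=1 r=9: min(12,12)*8=96 best=96 *, r--
l=1 r=8: min(12,10)*7=70 best=96, r--
l=1 r=7: min(12,12)*6=72 best=96, r--

r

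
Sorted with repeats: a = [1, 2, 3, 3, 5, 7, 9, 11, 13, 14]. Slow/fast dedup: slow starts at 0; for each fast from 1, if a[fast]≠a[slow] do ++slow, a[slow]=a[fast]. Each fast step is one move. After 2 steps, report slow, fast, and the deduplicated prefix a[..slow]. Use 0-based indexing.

slow=2, fast=3, prefix=[1, 2, 3]

(s=0,f=1) a[fast]=2≠a[slow]=1 write a[1]=2 → slow++,fast++
(s=1,f=2) a[fast]=3≠a[slow]=2 write a[2]=3 → slow++,fast++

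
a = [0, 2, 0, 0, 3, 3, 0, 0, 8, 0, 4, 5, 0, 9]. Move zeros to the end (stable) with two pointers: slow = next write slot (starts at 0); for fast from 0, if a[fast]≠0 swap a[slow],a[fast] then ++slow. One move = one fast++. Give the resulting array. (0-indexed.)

(s=0,f=0) a[fast]=0 → fast++
(s=0,f=1) a[fast]=2≠0 swap→a[0]=2 → slow++,fast++
(s=1,f=2) a[fast]=0 → fast++
(s=1,f=3) a[fast]=0 → fast++
(s=1,f=4) a[fast]=3≠0 swap→a[1]=3 → slow++,fast++
(s=2,f=5) a[fast]=3≠0 swap→a[2]=3 → slow++,fast++
(s=3,f=6) a[fast]=0 → fast++
(s=3,f=7) a[fast]=0 → fast++
(s=3,f=8) a[fast]=8≠0 swap→a[3]=8 → slow++,fast++
(s=4,f=9) a[fast]=0 → fast++
(s=4,f=10) a[fast]=4≠0 swap→a[4]=4 → slow++,fast++
(s=5,f=11) a[fast]=5≠0 swap→a[5]=5 → slow++,fast++
(s=6,f=12) a[fast]=0 → fast++
(s=6,f=13) a[fast]=9≠0 swap→a[6]=9 → slow++,fast++

[2, 3, 3, 8, 4, 5, 9, 0, 0, 0, 0, 0, 0, 0]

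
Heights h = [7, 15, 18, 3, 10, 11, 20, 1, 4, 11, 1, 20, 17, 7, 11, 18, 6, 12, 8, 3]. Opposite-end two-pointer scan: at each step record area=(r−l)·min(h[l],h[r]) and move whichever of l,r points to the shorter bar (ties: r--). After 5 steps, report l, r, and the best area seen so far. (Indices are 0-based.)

l=0 r=19: min(7,3)*19=57 best=57 *, r--
l=0 r=18: min(7,8)*18=126 best=126 *, l++
l=1 r=18: min(15,8)*17=136 best=136 *, r--
l=1 r=17: min(15,12)*16=192 best=192 *, r--
l=1 r=16: min(15,6)*15=90 best=192, r--

l=1, r=15, best area=192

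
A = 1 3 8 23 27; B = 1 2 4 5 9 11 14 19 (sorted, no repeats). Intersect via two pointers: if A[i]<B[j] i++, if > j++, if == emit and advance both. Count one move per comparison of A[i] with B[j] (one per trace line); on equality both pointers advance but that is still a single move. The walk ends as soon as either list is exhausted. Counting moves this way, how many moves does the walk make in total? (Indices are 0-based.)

10 moves

[i=0,j=0] 1==1 emit → i++,j++
[i=1,j=1] 3>2 → j++
[i=1,j=2] 3<4 → i++
[i=2,j=2] 8>4 → j++
[i=2,j=3] 8>5 → j++
[i=2,j=4] 8<9 → i++
[i=3,j=4] 23>9 → j++
[i=3,j=5] 23>11 → j++
[i=3,j=6] 23>14 → j++
[i=3,j=7] 23>19 → j++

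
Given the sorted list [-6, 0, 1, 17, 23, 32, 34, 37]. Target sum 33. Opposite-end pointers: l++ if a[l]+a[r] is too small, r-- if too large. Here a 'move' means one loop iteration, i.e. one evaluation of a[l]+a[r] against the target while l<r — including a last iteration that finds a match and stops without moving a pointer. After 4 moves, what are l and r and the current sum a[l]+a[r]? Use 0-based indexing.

l=2, r=5, sum=33

l=0 r=7: -6+37=31 <33, l++
l=1 r=7: 0+37=37 >33, r--
l=1 r=6: 0+34=34 >33, r--
l=1 r=5: 0+32=32 <33, l++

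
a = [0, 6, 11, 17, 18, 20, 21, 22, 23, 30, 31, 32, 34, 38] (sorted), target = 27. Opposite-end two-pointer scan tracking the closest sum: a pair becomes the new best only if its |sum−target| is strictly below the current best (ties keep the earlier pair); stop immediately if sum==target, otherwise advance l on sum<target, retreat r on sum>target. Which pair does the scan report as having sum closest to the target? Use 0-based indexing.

pair (6, 21) with sum 27 (|Δ|=0)

l=0 r=13: 0+38=38 d=11 *, r--
l=0 r=12: 0+34=34 d=7 *, r--
l=0 r=11: 0+32=32 d=5 *, r--
l=0 r=10: 0+31=31 d=4 *, r--
l=0 r=9: 0+30=30 d=3 *, r--
l=0 r=8: 0+23=23 d=4, l++
l=1 r=8: 6+23=29 d=2 *, r--
l=1 r=7: 6+22=28 d=1 *, r--
l=1 r=6: 6+21=27 d=0 *, stop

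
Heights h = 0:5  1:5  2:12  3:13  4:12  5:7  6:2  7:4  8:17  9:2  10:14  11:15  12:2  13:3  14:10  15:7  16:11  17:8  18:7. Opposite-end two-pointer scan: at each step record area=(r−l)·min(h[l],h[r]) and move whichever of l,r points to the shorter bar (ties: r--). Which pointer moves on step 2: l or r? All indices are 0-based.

l=0 r=18: min(5,7)*18=90 best=90 *, l++
l=1 r=18: min(5,7)*17=85 best=90, l++

l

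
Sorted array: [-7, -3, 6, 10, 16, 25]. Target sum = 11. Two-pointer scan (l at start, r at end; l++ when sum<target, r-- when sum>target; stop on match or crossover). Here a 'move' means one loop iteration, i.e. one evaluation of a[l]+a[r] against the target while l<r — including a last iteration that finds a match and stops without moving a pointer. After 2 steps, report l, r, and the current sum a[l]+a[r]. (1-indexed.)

l=2, r=5, sum=13

l=1 r=6: -7+25=18 >11, r--
l=1 r=5: -7+16=9 <11, l++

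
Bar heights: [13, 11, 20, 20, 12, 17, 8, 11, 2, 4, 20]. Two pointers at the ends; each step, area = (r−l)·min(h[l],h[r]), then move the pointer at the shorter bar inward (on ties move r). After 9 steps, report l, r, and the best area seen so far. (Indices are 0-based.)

l=0 r=10: min(13,20)*10=130 best=130 *, l++
l=1 r=10: min(11,20)*9=99 best=130, l++
l=2 r=10: min(20,20)*8=160 best=160 *, r--
l=2 r=9: min(20,4)*7=28 best=160, r--
l=2 r=8: min(20,2)*6=12 best=160, r--
l=2 r=7: min(20,11)*5=55 best=160, r--
l=2 r=6: min(20,8)*4=32 best=160, r--
l=2 r=5: min(20,17)*3=51 best=160, r--
l=2 r=4: min(20,12)*2=24 best=160, r--

l=2, r=3, best area=160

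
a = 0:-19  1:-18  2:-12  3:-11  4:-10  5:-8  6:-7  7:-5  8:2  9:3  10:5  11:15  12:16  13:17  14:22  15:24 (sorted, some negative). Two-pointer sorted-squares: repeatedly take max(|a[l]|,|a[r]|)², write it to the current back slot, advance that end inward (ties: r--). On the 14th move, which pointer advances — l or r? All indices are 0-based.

l

l=0 r=15: |-19|<=|24| out[15]=576, r--
l=0 r=14: |-19|<=|22| out[14]=484, r--
l=0 r=13: |-19|>|17| out[13]=361, l++
l=1 r=13: |-18|>|17| out[12]=324, l++
l=2 r=13: |-12|<=|17| out[11]=289, r--
l=2 r=12: |-12|<=|16| out[10]=256, r--
l=2 r=11: |-12|<=|15| out[9]=225, r--
l=2 r=10: |-12|>|5| out[8]=144, l++
l=3 r=10: |-11|>|5| out[7]=121, l++
l=4 r=10: |-10|>|5| out[6]=100, l++
l=5 r=10: |-8|>|5| out[5]=64, l++
l=6 r=10: |-7|>|5| out[4]=49, l++
l=7 r=10: |-5|<=|5| out[3]=25, r--
l=7 r=9: |-5|>|3| out[2]=25, l++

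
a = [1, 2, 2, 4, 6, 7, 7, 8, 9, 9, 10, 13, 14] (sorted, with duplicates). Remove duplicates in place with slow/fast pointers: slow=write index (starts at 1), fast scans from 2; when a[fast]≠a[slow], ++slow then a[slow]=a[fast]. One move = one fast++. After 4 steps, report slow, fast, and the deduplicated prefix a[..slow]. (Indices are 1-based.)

slow=4, fast=6, prefix=[1, 2, 4, 6]

slow=1 fast=2: a[fast]=2≠a[slow]=1 write a[2]=2, slow++,fast++
slow=2 fast=3: a[fast]=2=a[slow] dup, fast++
slow=2 fast=4: a[fast]=4≠a[slow]=2 write a[3]=4, slow++,fast++
slow=3 fast=5: a[fast]=6≠a[slow]=4 write a[4]=6, slow++,fast++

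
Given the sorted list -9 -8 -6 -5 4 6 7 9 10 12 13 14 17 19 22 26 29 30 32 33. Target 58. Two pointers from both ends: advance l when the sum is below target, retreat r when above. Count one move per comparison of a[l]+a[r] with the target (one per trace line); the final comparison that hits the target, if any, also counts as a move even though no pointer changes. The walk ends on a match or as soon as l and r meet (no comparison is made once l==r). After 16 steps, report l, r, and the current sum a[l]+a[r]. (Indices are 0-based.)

l=15, r=18, sum=58

l=0 r=19: -9+33=24 <58, l++
l=1 r=19: -8+33=25 <58, l++
l=2 r=19: -6+33=27 <58, l++
l=3 r=19: -5+33=28 <58, l++
l=4 r=19: 4+33=37 <58, l++
l=5 r=19: 6+33=39 <58, l++
l=6 r=19: 7+33=40 <58, l++
l=7 r=19: 9+33=42 <58, l++
l=8 r=19: 10+33=43 <58, l++
l=9 r=19: 12+33=45 <58, l++
l=10 r=19: 13+33=46 <58, l++
l=11 r=19: 14+33=47 <58, l++
l=12 r=19: 17+33=50 <58, l++
l=13 r=19: 19+33=52 <58, l++
l=14 r=19: 22+33=55 <58, l++
l=15 r=19: 26+33=59 >58, r--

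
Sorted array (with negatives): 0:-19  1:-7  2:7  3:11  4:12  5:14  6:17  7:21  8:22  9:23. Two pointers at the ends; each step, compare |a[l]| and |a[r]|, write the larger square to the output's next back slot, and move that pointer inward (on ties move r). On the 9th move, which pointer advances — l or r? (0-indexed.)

r

l=0 r=9: |-19|<=|23| out[9]=529, r--
l=0 r=8: |-19|<=|22| out[8]=484, r--
l=0 r=7: |-19|<=|21| out[7]=441, r--
l=0 r=6: |-19|>|17| out[6]=361, l++
l=1 r=6: |-7|<=|17| out[5]=289, r--
l=1 r=5: |-7|<=|14| out[4]=196, r--
l=1 r=4: |-7|<=|12| out[3]=144, r--
l=1 r=3: |-7|<=|11| out[2]=121, r--
l=1 r=2: |-7|<=|7| out[1]=49, r--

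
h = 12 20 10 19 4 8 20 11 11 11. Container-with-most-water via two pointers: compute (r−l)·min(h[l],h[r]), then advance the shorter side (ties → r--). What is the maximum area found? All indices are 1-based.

max area = 100

[1,10] min(12,11)*9=99 best=99 * → r--
[1,9] min(12,11)*8=88 best=99 → r--
[1,8] min(12,11)*7=77 best=99 → r--
[1,7] min(12,20)*6=72 best=99 → l++
[2,7] min(20,20)*5=100 best=100 * → r--
[2,6] min(20,8)*4=32 best=100 → r--
[2,5] min(20,4)*3=12 best=100 → r--
[2,4] min(20,19)*2=38 best=100 → r--
[2,3] min(20,10)*1=10 best=100 → r--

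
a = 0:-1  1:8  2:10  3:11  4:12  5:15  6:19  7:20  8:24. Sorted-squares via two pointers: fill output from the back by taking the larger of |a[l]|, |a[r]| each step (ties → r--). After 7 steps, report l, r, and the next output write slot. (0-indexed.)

l=0, r=1, next write slot=1

l=0 r=8: |-1|<=|24| out[8]=576, r--
l=0 r=7: |-1|<=|20| out[7]=400, r--
l=0 r=6: |-1|<=|19| out[6]=361, r--
l=0 r=5: |-1|<=|15| out[5]=225, r--
l=0 r=4: |-1|<=|12| out[4]=144, r--
l=0 r=3: |-1|<=|11| out[3]=121, r--
l=0 r=2: |-1|<=|10| out[2]=100, r--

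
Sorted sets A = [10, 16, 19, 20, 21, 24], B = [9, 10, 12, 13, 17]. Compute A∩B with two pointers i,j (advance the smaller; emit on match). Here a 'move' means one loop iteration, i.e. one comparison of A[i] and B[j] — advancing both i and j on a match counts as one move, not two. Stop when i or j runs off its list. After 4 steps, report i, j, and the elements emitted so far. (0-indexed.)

[i=0,j=0] 10>9 → j++
[i=0,j=1] 10==10 emit → i++,j++
[i=1,j=2] 16>12 → j++
[i=1,j=3] 16>13 → j++

i=1, j=4, emitted=[10]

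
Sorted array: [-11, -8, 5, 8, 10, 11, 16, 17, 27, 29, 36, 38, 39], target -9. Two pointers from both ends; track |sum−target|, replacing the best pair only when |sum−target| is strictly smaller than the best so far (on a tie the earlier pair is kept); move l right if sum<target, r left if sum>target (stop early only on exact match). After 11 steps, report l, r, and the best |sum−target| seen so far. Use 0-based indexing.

l=0 r=12: -11+39=28 d=37 *, r--
l=0 r=11: -11+38=27 d=36 *, r--
l=0 r=10: -11+36=25 d=34 *, r--
l=0 r=9: -11+29=18 d=27 *, r--
l=0 r=8: -11+27=16 d=25 *, r--
l=0 r=7: -11+17=6 d=15 *, r--
l=0 r=6: -11+16=5 d=14 *, r--
l=0 r=5: -11+11=0 d=9 *, r--
l=0 r=4: -11+10=-1 d=8 *, r--
l=0 r=3: -11+8=-3 d=6 *, r--
l=0 r=2: -11+5=-6 d=3 *, r--

l=0, r=1, best |Δ|=3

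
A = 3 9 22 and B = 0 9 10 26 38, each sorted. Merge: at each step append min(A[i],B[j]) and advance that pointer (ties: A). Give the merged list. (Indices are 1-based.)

[0, 3, 9, 9, 10, 22, 26, 38]

i=1 j=1: A[i]=3>B[j]=0 take 0, j++
i=1 j=2: A[i]=3<=B[j]=9 take 3, i++
i=2 j=2: A[i]=9<=B[j]=9 take 9, i++
i=3 j=2: A[i]=22>B[j]=9 take 9, j++
i=3 j=3: A[i]=22>B[j]=10 take 10, j++
i=3 j=4: A[i]=22<=B[j]=26 take 22, i++
i=4 j=4: A done, take B[j]=26, j++
i=4 j=5: A done, take B[j]=38, j++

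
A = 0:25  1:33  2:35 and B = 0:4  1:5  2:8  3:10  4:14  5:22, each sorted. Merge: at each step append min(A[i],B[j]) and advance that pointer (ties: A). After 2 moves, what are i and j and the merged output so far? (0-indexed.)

[i=0,j=0] A[i]=25>B[j]=4 take 4 → j++
[i=0,j=1] A[i]=25>B[j]=5 take 5 → j++

i=0, j=2, merged so far=[4, 5]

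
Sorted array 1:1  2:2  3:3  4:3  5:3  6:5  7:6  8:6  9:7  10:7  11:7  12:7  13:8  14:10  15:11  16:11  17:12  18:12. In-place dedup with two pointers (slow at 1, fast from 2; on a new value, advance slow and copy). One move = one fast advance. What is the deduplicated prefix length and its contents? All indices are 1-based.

slow=1 fast=2: a[fast]=2≠a[slow]=1 write a[2]=2, slow++,fast++
slow=2 fast=3: a[fast]=3≠a[slow]=2 write a[3]=3, slow++,fast++
slow=3 fast=4: a[fast]=3=a[slow] dup, fast++
slow=3 fast=5: a[fast]=3=a[slow] dup, fast++
slow=3 fast=6: a[fast]=5≠a[slow]=3 write a[4]=5, slow++,fast++
slow=4 fast=7: a[fast]=6≠a[slow]=5 write a[5]=6, slow++,fast++
slow=5 fast=8: a[fast]=6=a[slow] dup, fast++
slow=5 fast=9: a[fast]=7≠a[slow]=6 write a[6]=7, slow++,fast++
slow=6 fast=10: a[fast]=7=a[slow] dup, fast++
slow=6 fast=11: a[fast]=7=a[slow] dup, fast++
slow=6 fast=12: a[fast]=7=a[slow] dup, fast++
slow=6 fast=13: a[fast]=8≠a[slow]=7 write a[7]=8, slow++,fast++
slow=7 fast=14: a[fast]=10≠a[slow]=8 write a[8]=10, slow++,fast++
slow=8 fast=15: a[fast]=11≠a[slow]=10 write a[9]=11, slow++,fast++
slow=9 fast=16: a[fast]=11=a[slow] dup, fast++
slow=9 fast=17: a[fast]=12≠a[slow]=11 write a[10]=12, slow++,fast++
slow=10 fast=18: a[fast]=12=a[slow] dup, fast++

length 10; prefix = [1, 2, 3, 5, 6, 7, 8, 10, 11, 12]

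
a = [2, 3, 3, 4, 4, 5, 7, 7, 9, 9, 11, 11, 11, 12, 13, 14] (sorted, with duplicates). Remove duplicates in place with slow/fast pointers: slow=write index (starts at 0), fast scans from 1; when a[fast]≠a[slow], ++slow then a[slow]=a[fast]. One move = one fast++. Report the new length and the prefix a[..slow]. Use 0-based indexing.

length 10; prefix = [2, 3, 4, 5, 7, 9, 11, 12, 13, 14]

slow=0 fast=1: a[fast]=3≠a[slow]=2 write a[1]=3, slow++,fast++
slow=1 fast=2: a[fast]=3=a[slow] dup, fast++
slow=1 fast=3: a[fast]=4≠a[slow]=3 write a[2]=4, slow++,fast++
slow=2 fast=4: a[fast]=4=a[slow] dup, fast++
slow=2 fast=5: a[fast]=5≠a[slow]=4 write a[3]=5, slow++,fast++
slow=3 fast=6: a[fast]=7≠a[slow]=5 write a[4]=7, slow++,fast++
slow=4 fast=7: a[fast]=7=a[slow] dup, fast++
slow=4 fast=8: a[fast]=9≠a[slow]=7 write a[5]=9, slow++,fast++
slow=5 fast=9: a[fast]=9=a[slow] dup, fast++
slow=5 fast=10: a[fast]=11≠a[slow]=9 write a[6]=11, slow++,fast++
slow=6 fast=11: a[fast]=11=a[slow] dup, fast++
slow=6 fast=12: a[fast]=11=a[slow] dup, fast++
slow=6 fast=13: a[fast]=12≠a[slow]=11 write a[7]=12, slow++,fast++
slow=7 fast=14: a[fast]=13≠a[slow]=12 write a[8]=13, slow++,fast++
slow=8 fast=15: a[fast]=14≠a[slow]=13 write a[9]=14, slow++,fast++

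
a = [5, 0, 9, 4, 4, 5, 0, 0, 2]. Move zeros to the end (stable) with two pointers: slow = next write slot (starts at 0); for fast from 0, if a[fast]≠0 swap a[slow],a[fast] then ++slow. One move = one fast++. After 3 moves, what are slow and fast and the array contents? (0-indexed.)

slow=2, fast=3, a=[5, 9, 0, 4, 4, 5, 0, 0, 2]

slow=0 fast=0: a[fast]=5≠0 swap→a[0]=5, slow++,fast++
slow=1 fast=1: a[fast]=0, fast++
slow=1 fast=2: a[fast]=9≠0 swap→a[1]=9, slow++,fast++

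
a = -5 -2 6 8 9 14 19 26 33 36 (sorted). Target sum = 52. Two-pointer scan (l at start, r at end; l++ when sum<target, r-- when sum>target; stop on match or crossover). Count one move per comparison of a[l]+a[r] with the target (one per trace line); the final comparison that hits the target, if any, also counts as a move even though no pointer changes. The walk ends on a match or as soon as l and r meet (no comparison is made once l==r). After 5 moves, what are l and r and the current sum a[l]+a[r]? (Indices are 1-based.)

l=6, r=10, sum=50

[1,10] -5+36=31 <52 → l++
[2,10] -2+36=34 <52 → l++
[3,10] 6+36=42 <52 → l++
[4,10] 8+36=44 <52 → l++
[5,10] 9+36=45 <52 → l++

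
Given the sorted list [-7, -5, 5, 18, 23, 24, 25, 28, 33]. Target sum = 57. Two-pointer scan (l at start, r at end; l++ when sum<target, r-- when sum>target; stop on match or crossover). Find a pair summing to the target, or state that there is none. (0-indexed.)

l=0 r=8: -7+33=26 <57, l++
l=1 r=8: -5+33=28 <57, l++
l=2 r=8: 5+33=38 <57, l++
l=3 r=8: 18+33=51 <57, l++
l=4 r=8: 23+33=56 <57, l++
l=5 r=8: 24+33=57, found

(24, 33)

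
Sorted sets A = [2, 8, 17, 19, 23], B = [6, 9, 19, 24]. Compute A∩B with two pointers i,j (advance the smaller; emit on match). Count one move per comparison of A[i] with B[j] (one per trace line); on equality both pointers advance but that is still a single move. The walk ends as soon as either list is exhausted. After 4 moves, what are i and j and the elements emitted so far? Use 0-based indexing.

i=2, j=2, emitted=[]

[i=0,j=0] 2<6 → i++
[i=1,j=0] 8>6 → j++
[i=1,j=1] 8<9 → i++
[i=2,j=1] 17>9 → j++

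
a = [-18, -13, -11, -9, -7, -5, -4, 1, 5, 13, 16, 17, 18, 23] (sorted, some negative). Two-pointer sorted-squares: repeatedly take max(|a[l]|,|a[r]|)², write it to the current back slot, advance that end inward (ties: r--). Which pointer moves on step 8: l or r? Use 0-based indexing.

[0,13] |-18|<=|23| out[13]=529 → r--
[0,12] |-18|<=|18| out[12]=324 → r--
[0,11] |-18|>|17| out[11]=324 → l++
[1,11] |-13|<=|17| out[10]=289 → r--
[1,10] |-13|<=|16| out[9]=256 → r--
[1,9] |-13|<=|13| out[8]=169 → r--
[1,8] |-13|>|5| out[7]=169 → l++
[2,8] |-11|>|5| out[6]=121 → l++

l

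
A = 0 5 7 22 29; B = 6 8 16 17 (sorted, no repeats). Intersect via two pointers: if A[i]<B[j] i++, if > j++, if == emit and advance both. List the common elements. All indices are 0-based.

intersection = []

i=0 j=0: 0<6, i++
i=1 j=0: 5<6, i++
i=2 j=0: 7>6, j++
i=2 j=1: 7<8, i++
i=3 j=1: 22>8, j++
i=3 j=2: 22>16, j++
i=3 j=3: 22>17, j++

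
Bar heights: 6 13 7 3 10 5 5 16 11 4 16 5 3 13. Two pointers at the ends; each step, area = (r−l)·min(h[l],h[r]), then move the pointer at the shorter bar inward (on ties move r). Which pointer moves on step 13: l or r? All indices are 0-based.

l=0 r=13: min(6,13)*13=78 best=78 *, l++
l=1 r=13: min(13,13)*12=156 best=156 *, r--
l=1 r=12: min(13,3)*11=33 best=156, r--
l=1 r=11: min(13,5)*10=50 best=156, r--
l=1 r=10: min(13,16)*9=117 best=156, l++
l=2 r=10: min(7,16)*8=56 best=156, l++
l=3 r=10: min(3,16)*7=21 best=156, l++
l=4 r=10: min(10,16)*6=60 best=156, l++
l=5 r=10: min(5,16)*5=25 best=156, l++
l=6 r=10: min(5,16)*4=20 best=156, l++
l=7 r=10: min(16,16)*3=48 best=156, r--
l=7 r=9: min(16,4)*2=8 best=156, r--
l=7 r=8: min(16,11)*1=11 best=156, r--

r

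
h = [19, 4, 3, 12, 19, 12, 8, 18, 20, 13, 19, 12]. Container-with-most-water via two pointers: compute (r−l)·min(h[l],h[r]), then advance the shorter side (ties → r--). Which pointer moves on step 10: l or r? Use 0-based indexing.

l=0 r=11: min(19,12)*11=132 best=132 *, r--
l=0 r=10: min(19,19)*10=190 best=190 *, r--
l=0 r=9: min(19,13)*9=117 best=190, r--
l=0 r=8: min(19,20)*8=152 best=190, l++
l=1 r=8: min(4,20)*7=28 best=190, l++
l=2 r=8: min(3,20)*6=18 best=190, l++
l=3 r=8: min(12,20)*5=60 best=190, l++
l=4 r=8: min(19,20)*4=76 best=190, l++
l=5 r=8: min(12,20)*3=36 best=190, l++
l=6 r=8: min(8,20)*2=16 best=190, l++

l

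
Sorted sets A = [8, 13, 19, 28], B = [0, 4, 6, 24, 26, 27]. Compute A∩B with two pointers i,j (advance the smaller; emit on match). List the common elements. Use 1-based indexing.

intersection = []

[i=1,j=1] 8>0 → j++
[i=1,j=2] 8>4 → j++
[i=1,j=3] 8>6 → j++
[i=1,j=4] 8<24 → i++
[i=2,j=4] 13<24 → i++
[i=3,j=4] 19<24 → i++
[i=4,j=4] 28>24 → j++
[i=4,j=5] 28>26 → j++
[i=4,j=6] 28>27 → j++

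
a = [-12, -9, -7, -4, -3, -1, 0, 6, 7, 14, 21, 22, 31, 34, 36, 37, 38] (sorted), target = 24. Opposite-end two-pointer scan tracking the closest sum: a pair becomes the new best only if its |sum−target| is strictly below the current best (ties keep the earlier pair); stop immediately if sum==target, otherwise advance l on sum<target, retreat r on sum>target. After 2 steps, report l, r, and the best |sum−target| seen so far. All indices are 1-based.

l=1, r=15, best |Δ|=1

l=1 r=17: -12+38=26 d=2 *, r--
l=1 r=16: -12+37=25 d=1 *, r--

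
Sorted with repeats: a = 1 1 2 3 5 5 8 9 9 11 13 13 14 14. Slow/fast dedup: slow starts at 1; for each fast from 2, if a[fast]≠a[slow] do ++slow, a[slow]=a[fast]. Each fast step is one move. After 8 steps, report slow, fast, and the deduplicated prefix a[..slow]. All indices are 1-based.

slow=6, fast=10, prefix=[1, 2, 3, 5, 8, 9]

slow=1 fast=2: a[fast]=1=a[slow] dup, fast++
slow=1 fast=3: a[fast]=2≠a[slow]=1 write a[2]=2, slow++,fast++
slow=2 fast=4: a[fast]=3≠a[slow]=2 write a[3]=3, slow++,fast++
slow=3 fast=5: a[fast]=5≠a[slow]=3 write a[4]=5, slow++,fast++
slow=4 fast=6: a[fast]=5=a[slow] dup, fast++
slow=4 fast=7: a[fast]=8≠a[slow]=5 write a[5]=8, slow++,fast++
slow=5 fast=8: a[fast]=9≠a[slow]=8 write a[6]=9, slow++,fast++
slow=6 fast=9: a[fast]=9=a[slow] dup, fast++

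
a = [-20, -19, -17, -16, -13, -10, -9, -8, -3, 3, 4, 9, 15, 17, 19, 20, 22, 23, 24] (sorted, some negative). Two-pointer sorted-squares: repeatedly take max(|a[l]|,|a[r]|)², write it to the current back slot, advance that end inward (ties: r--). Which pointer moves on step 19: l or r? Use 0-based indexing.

[0,18] |-20|<=|24| out[18]=576 → r--
[0,17] |-20|<=|23| out[17]=529 → r--
[0,16] |-20|<=|22| out[16]=484 → r--
[0,15] |-20|<=|20| out[15]=400 → r--
[0,14] |-20|>|19| out[14]=400 → l++
[1,14] |-19|<=|19| out[13]=361 → r--
[1,13] |-19|>|17| out[12]=361 → l++
[2,13] |-17|<=|17| out[11]=289 → r--
[2,12] |-17|>|15| out[10]=289 → l++
[3,12] |-16|>|15| out[9]=256 → l++
[4,12] |-13|<=|15| out[8]=225 → r--
[4,11] |-13|>|9| out[7]=169 → l++
[5,11] |-10|>|9| out[6]=100 → l++
[6,11] |-9|<=|9| out[5]=81 → r--
[6,10] |-9|>|4| out[4]=81 → l++
[7,10] |-8|>|4| out[3]=64 → l++
[8,10] |-3|<=|4| out[2]=16 → r--
[8,9] |-3|<=|3| out[1]=9 → r--
[8,8] |-3|<=|-3| out[0]=9 → r--

r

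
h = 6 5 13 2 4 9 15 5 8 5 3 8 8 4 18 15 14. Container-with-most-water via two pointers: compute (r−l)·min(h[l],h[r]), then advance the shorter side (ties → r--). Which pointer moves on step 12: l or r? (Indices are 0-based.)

l

l=0 r=16: min(6,14)*16=96 best=96 *, l++
l=1 r=16: min(5,14)*15=75 best=96, l++
l=2 r=16: min(13,14)*14=182 best=182 *, l++
l=3 r=16: min(2,14)*13=26 best=182, l++
l=4 r=16: min(4,14)*12=48 best=182, l++
l=5 r=16: min(9,14)*11=99 best=182, l++
l=6 r=16: min(15,14)*10=140 best=182, r--
l=6 r=15: min(15,15)*9=135 best=182, r--
l=6 r=14: min(15,18)*8=120 best=182, l++
l=7 r=14: min(5,18)*7=35 best=182, l++
l=8 r=14: min(8,18)*6=48 best=182, l++
l=9 r=14: min(5,18)*5=25 best=182, l++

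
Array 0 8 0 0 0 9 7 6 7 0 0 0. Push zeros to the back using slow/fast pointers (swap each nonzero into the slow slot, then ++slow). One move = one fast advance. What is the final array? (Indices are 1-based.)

(s=1,f=1) a[fast]=0 → fast++
(s=1,f=2) a[fast]=8≠0 swap→a[1]=8 → slow++,fast++
(s=2,f=3) a[fast]=0 → fast++
(s=2,f=4) a[fast]=0 → fast++
(s=2,f=5) a[fast]=0 → fast++
(s=2,f=6) a[fast]=9≠0 swap→a[2]=9 → slow++,fast++
(s=3,f=7) a[fast]=7≠0 swap→a[3]=7 → slow++,fast++
(s=4,f=8) a[fast]=6≠0 swap→a[4]=6 → slow++,fast++
(s=5,f=9) a[fast]=7≠0 swap→a[5]=7 → slow++,fast++
(s=6,f=10) a[fast]=0 → fast++
(s=6,f=11) a[fast]=0 → fast++
(s=6,f=12) a[fast]=0 → fast++

[8, 9, 7, 6, 7, 0, 0, 0, 0, 0, 0, 0]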